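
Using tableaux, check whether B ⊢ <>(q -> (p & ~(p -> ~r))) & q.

Invalid (countermodel exists)

Tableau for the negation ~(<>(q -> (p & ~(p -> ~r))) & q):
1. ~(<>(q -> (p & ~(p -> ~r))) & q), 0
2. ~q, 0   [~&-rule on 1 (branches; this branch)]
Accessibility: 0R0
The negation has an open branch (countermodel exists).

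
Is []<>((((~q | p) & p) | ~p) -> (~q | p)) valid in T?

Tableau for the negation ~[]<>((((~q | p) & p) | ~p) -> (~q | p)):
1. ~[]<>((((~q | p) & p) | ~p) -> (~q | p)), 0
2. ~<>((((~q | p) & p) | ~p) -> (~q | p)), 1   [~[]-rule on 1: fresh world 1, 0R1]
3. ~((((~q | p) & p) | ~p) -> (~q | p)), 1   [~<>-rule on 2 via 1R1]
4. ((~q | p) & p) | ~p, 1   [~->-rule on 3]
5. ~(~q | p), 1   [~->-rule on 3]
6. q, 1   [~|-rule on 5]
7. ~p, 1   [~|-rule on 5]
Accessibility: 0R0, 0R1, 1R1
The negation has an open branch (countermodel exists).

Not valid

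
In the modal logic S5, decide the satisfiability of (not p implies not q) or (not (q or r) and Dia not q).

Satisfiable

1. (not p implies not q) or (not (q or r) and Dia not q), 0
2. not (q or r) and Dia not q, 0
3. not (q or r), 0
4. Dia not q, 0
5. not q, 0
6. not r, 0
7. not q, 1
Accessibility: 0R0, 0R1, 1R0, 1R1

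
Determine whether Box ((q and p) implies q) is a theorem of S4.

Tableau for the negation not Box ((q and p) implies q):
1. not Box ((q and p) implies q), 0
2. not ((q and p) implies q), 1
3. q and p, 1
4. not q, 1
5. q, 1
6. p, 1
Accessibility: 0R0, 0R1, 1R1
Branch closes: q and not q both at 1.
All branches of the negation close; one closing branch shown above.

Valid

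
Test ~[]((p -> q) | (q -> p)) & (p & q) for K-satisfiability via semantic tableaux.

Unsatisfiable

1. ~[]((p -> q) | (q -> p)) & (p & q), u
2. ~[]((p -> q) | (q -> p)), u
3. p & q, u
4. p, u
5. q, u
6. ~((p -> q) | (q -> p)), v
7. ~(p -> q), v
8. ~(q -> p), v
9. p, v
10. ~q, v
11. q, v
12. ~p, v
Accessibility: uRv
Branch closes: q and ~q both at v.
Every branch closes; the branch above is one of them.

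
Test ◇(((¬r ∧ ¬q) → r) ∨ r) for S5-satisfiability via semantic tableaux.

1. ◇(((¬r ∧ ¬q) → r) ∨ r), u
2. ((¬r ∧ ¬q) → r) ∨ r, v   [◇-rule on 1: fresh world v, uRv]
3. r, v   [∨-rule on 2 (branches; this branch)]
Accessibility: uRu, uRv, vRu, vRv

Satisfiable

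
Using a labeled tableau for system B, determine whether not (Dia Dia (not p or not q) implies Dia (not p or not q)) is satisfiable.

1. not (Dia Dia (not p or not q) implies Dia (not p or not q)), w0
2. Dia Dia (not p or not q), w0   [neg-implies-rule on 1]
3. not Dia (not p or not q), w0   [neg-implies-rule on 1]
4. not (not p or not q), w0   [neg-Dia-rule on 3 via w0Rw0]
5. p, w0   [neg-or-rule on 4]
6. q, w0   [neg-or-rule on 4]
7. Dia (not p or not q), w1   [Dia-rule on 2: fresh world w1, w0Rw1]
8. not (not p or not q), w1   [neg-Dia-rule on 3 via w0Rw1]
9. p, w1   [neg-or-rule on 8]
10. q, w1   [neg-or-rule on 8]
11. not p or not q, w2   [Dia-rule on 7: fresh world w2, w1Rw2]
12. not q, w2   [or-rule on 11 (branches; this branch)]
Accessibility: w0Rw0, w0Rw1, w1Rw0, w1Rw1, w1Rw2, w2Rw1, w2Rw2

Satisfiable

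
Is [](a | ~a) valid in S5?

Yes, valid

Tableau for the negation ~[](a | ~a):
1. ~[](a | ~a), 0
2. ~(a | ~a), 1
3. ~a, 1
4. a, 1
Accessibility: 0R0, 0R1, 1R0, 1R1
Branch closes: a and ~a both at 1.
All branches of the negation close; one closing branch shown above.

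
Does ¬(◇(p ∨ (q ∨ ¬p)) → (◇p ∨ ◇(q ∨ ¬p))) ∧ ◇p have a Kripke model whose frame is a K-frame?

1. ¬(◇(p ∨ (q ∨ ¬p)) → (◇p ∨ ◇(q ∨ ¬p))) ∧ ◇p, u
2. ¬(◇(p ∨ (q ∨ ¬p)) → (◇p ∨ ◇(q ∨ ¬p))), u   [∧-rule on 1]
3. ◇p, u   [∧-rule on 1]
4. ◇(p ∨ (q ∨ ¬p)), u   [¬→-rule on 2]
5. ¬(◇p ∨ ◇(q ∨ ¬p)), u   [¬→-rule on 2]
6. ¬◇p, u   [¬∨-rule on 5]
7. ¬◇(q ∨ ¬p), u   [¬∨-rule on 5]
8. p, v   [◇-rule on 3: fresh world v, uRv]
9. ¬p, v   [¬◇-rule on 6 via uRv]
Accessibility: uRv
Branch closes: p and ¬p both at v.
All branches of the tableau close; one closing branch shown above.

Unsatisfiable (every branch closes)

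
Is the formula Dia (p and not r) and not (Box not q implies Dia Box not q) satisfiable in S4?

1. Dia (p and not r) and not (Box not q implies Dia Box not q), u
2. Dia (p and not r), u   [and-rule on 1]
3. not (Box not q implies Dia Box not q), u   [and-rule on 1]
4. Box not q, u   [neg-implies-rule on 3]
5. not Dia Box not q, u   [neg-implies-rule on 3]
6. not q, u   [Box-rule on 4 via uRu]
7. not Box not q, u   [neg-Dia-rule on 5 via uRu]
8. p and not r, v   [Dia-rule on 2: fresh world v, uRv]
9. p, v   [and-rule on 8]
10. not r, v   [and-rule on 8]
11. not q, v   [Box-rule on 4 via uRv]
12. not Box not q, v   [neg-Dia-rule on 5 via uRv]
13. q, w   [neg-Box-rule on 7: fresh world w, uRw]
14. not q, w   [Box-rule on 4 via uRw]
Accessibility: uRu, uRv, uRw, vRv, wRw
Branch closes: q and not q both at w.
Every branch closes; the branch above is one of them.

No, unsatisfiable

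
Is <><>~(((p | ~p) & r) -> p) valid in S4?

Tableau for the negation ~<><>~(((p | ~p) & r) -> p):
1. ~<><>~(((p | ~p) & r) -> p), 0
2. ~<>~(((p | ~p) & r) -> p), 0
3. ((p | ~p) & r) -> p, 0
4. p, 0
Accessibility: 0R0
The negation has an open branch (countermodel exists).

No, not valid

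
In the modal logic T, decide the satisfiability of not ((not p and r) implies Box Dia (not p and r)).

1. not ((not p and r) implies Box Dia (not p and r)), 0
2. not p and r, 0   [neg-implies-rule on 1]
3. not Box Dia (not p and r), 0   [neg-implies-rule on 1]
4. not p, 0   [and-rule on 2]
5. r, 0   [and-rule on 2]
6. not Dia (not p and r), 1   [neg-Box-rule on 3: fresh world 1, 0R1]
7. not (not p and r), 1   [neg-Dia-rule on 6 via 1R1]
8. not r, 1   [neg-and-rule on 7 (branches; this branch)]
Accessibility: 0R0, 0R1, 1R1

Satisfiable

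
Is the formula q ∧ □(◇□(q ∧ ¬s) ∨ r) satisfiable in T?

1. q ∧ □(◇□(q ∧ ¬s) ∨ r), u
2. q, u   [∧-rule on 1]
3. □(◇□(q ∧ ¬s) ∨ r), u   [∧-rule on 1]
4. ◇□(q ∧ ¬s) ∨ r, u   [□-rule on 3 via uRu]
5. r, u   [∨-rule on 4 (branches; this branch)]
Accessibility: uRu

Satisfiable (open branch found)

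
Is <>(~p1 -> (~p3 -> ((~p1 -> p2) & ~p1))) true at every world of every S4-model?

Tableau for the negation ~<>(~p1 -> (~p3 -> ((~p1 -> p2) & ~p1))):
1. ~<>(~p1 -> (~p3 -> ((~p1 -> p2) & ~p1))), u
2. ~(~p1 -> (~p3 -> ((~p1 -> p2) & ~p1))), u   [~<>-rule on 1 via uRu]
3. ~p1, u   [~->-rule on 2]
4. ~(~p3 -> ((~p1 -> p2) & ~p1)), u   [~->-rule on 2]
5. ~p3, u   [~->-rule on 4]
6. ~((~p1 -> p2) & ~p1), u   [~->-rule on 4]
7. ~(~p1 -> p2), u   [~&-rule on 6 (branches; this branch)]
8. ~p2, u   [~->-rule on 7]
Accessibility: uRu
The negation has an open branch (countermodel exists).

Invalid (countermodel exists)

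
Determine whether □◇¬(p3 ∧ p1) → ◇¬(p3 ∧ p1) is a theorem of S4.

Tableau for the negation ¬(□◇¬(p3 ∧ p1) → ◇¬(p3 ∧ p1)):
1. ¬(□◇¬(p3 ∧ p1) → ◇¬(p3 ∧ p1)), u
2. □◇¬(p3 ∧ p1), u
3. ¬◇¬(p3 ∧ p1), u
4. ◇¬(p3 ∧ p1), u
5. p3 ∧ p1, u
6. p3, u
7. p1, u
8. ¬(p3 ∧ p1), v
9. ◇¬(p3 ∧ p1), v
10. p3 ∧ p1, v
11. p3, v
12. p1, v
13. ¬p1, v
Accessibility: uRu, uRv, vRv
Branch closes: p1 and ¬p1 both at v.
All branches of the negation close; one closing branch shown above.

Valid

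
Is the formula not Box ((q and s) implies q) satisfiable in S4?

Unsatisfiable (every branch closes)

1. not Box ((q and s) implies q), u
2. not ((q and s) implies q), v
3. q and s, v
4. not q, v
5. q, v
6. s, v
Accessibility: uRu, uRv, vRv
Branch closes: q and not q both at v.
All branches of the tableau close; one closing branch shown above.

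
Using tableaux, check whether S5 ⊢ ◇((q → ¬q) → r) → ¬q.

Invalid (countermodel exists)

Tableau for the negation ¬(◇((q → ¬q) → r) → ¬q):
1. ¬(◇((q → ¬q) → r) → ¬q), u
2. ◇((q → ¬q) → r), u   [¬→-rule on 1]
3. q, u   [¬→-rule on 1]
4. (q → ¬q) → r, v   [◇-rule on 2: fresh world v, uRv]
5. r, v   [→-rule on 4 (branches; this branch)]
Accessibility: uRu, uRv, vRu, vRv
The negation has an open branch (countermodel exists).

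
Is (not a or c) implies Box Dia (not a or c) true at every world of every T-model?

Tableau for the negation not ((not a or c) implies Box Dia (not a or c)):
1. not ((not a or c) implies Box Dia (not a or c)), w0
2. not a or c, w0   [neg-implies-rule on 1]
3. not Box Dia (not a or c), w0   [neg-implies-rule on 1]
4. c, w0   [or-rule on 2 (branches; this branch)]
5. not Dia (not a or c), w1   [neg-Box-rule on 3: fresh world w1, w0Rw1]
6. not (not a or c), w1   [neg-Dia-rule on 5 via w1Rw1]
7. a, w1   [neg-or-rule on 6]
8. not c, w1   [neg-or-rule on 6]
Accessibility: w0Rw0, w0Rw1, w1Rw1
The negation has an open branch (countermodel exists).

No, not valid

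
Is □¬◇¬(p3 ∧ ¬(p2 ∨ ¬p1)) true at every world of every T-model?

Tableau for the negation ¬□¬◇¬(p3 ∧ ¬(p2 ∨ ¬p1)):
1. ¬□¬◇¬(p3 ∧ ¬(p2 ∨ ¬p1)), u
2. ◇¬(p3 ∧ ¬(p2 ∨ ¬p1)), v
3. ¬(p3 ∧ ¬(p2 ∨ ¬p1)), w
4. p2 ∨ ¬p1, w
5. ¬p1, w
Accessibility: uRu, uRv, vRv, vRw, wRw
The negation has an open branch (countermodel exists).

Not valid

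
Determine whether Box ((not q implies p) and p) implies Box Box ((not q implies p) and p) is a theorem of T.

Tableau for the negation not (Box ((not q implies p) and p) implies Box Box ((not q implies p) and p)):
1. not (Box ((not q implies p) and p) implies Box Box ((not q implies p) and p)), u
2. Box ((not q implies p) and p), u   [neg-implies-rule on 1]
3. not Box Box ((not q implies p) and p), u   [neg-implies-rule on 1]
4. (not q implies p) and p, u   [Box-rule on 2 via uRu]
5. not q implies p, u   [and-rule on 4]
6. p, u   [and-rule on 4]
7. not Box ((not q implies p) and p), v   [neg-Box-rule on 3: fresh world v, uRv]
8. (not q implies p) and p, v   [Box-rule on 2 via uRv]
9. not q implies p, v   [and-rule on 8]
10. p, v   [and-rule on 8]
11. not ((not q implies p) and p), w   [neg-Box-rule on 7: fresh world w, vRw]
12. not p, w   [neg-and-rule on 11 (branches; this branch)]
Accessibility: uRu, uRv, vRv, vRw, wRw
The negation has an open branch (countermodel exists).

Invalid (countermodel exists)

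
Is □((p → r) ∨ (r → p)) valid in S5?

Tableau for the negation ¬□((p → r) ∨ (r → p)):
1. ¬□((p → r) ∨ (r → p)), w0
2. ¬((p → r) ∨ (r → p)), w1   [¬□-rule on 1: fresh world w1, w0Rw1]
3. ¬(p → r), w1   [¬∨-rule on 2]
4. ¬(r → p), w1   [¬∨-rule on 2]
5. p, w1   [¬→-rule on 3]
6. ¬r, w1   [¬→-rule on 3]
7. r, w1   [¬→-rule on 4]
8. ¬p, w1   [¬→-rule on 4]
Accessibility: w0Rw0, w0Rw1, w1Rw0, w1Rw1
Branch closes: r and ¬r both at w1.
Every branch of the negation's tableau closes; the branch above is one of them.

Valid in S5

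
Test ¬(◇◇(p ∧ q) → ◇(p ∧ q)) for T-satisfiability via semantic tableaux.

1. ¬(◇◇(p ∧ q) → ◇(p ∧ q)), 0
2. ◇◇(p ∧ q), 0   [¬→-rule on 1]
3. ¬◇(p ∧ q), 0   [¬→-rule on 1]
4. ¬(p ∧ q), 0   [¬◇-rule on 3 via 0R0]
5. ¬q, 0   [¬∧-rule on 4 (branches; this branch)]
6. ◇(p ∧ q), 1   [◇-rule on 2: fresh world 1, 0R1]
7. ¬(p ∧ q), 1   [¬◇-rule on 3 via 0R1]
8. ¬q, 1   [¬∧-rule on 7 (branches; this branch)]
9. p ∧ q, 2   [◇-rule on 6: fresh world 2, 1R2]
10. p, 2   [∧-rule on 9]
11. q, 2   [∧-rule on 9]
Accessibility: 0R0, 0R1, 1R1, 1R2, 2R2

Satisfiable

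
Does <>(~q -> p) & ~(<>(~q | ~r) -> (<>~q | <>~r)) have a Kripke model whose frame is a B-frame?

No, unsatisfiable

1. <>(~q -> p) & ~(<>(~q | ~r) -> (<>~q | <>~r)), u
2. <>(~q -> p), u
3. ~(<>(~q | ~r) -> (<>~q | <>~r)), u
4. <>(~q | ~r), u
5. ~(<>~q | <>~r), u
6. ~<>~q, u
7. ~<>~r, u
8. q, u
9. r, u
10. ~q -> p, v
11. q, v
12. r, v
13. p, v
14. ~q | ~r, w
15. q, w
16. r, w
17. ~r, w
Accessibility: uRu, uRv, uRw, vRu, vRv, wRu, wRw
Branch closes: r and ~r both at w.
Every branch closes; the branch above is one of them.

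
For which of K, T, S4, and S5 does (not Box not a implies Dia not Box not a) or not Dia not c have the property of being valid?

T-tableau for the negation not ((not Box not a implies Dia not Box not a) or not Dia not c):
1. not ((not Box not a implies Dia not Box not a) or not Dia not c), u
2. not (not Box not a implies Dia not Box not a), u
3. Dia not c, u
4. not Box not a, u
5. not Dia not Box not a, u
6. Box not a, u
7. not a, u
8. not c, v
9. Box not a, v
10. not a, v
11. a, w
12. Box not a, w
13. not a, w
Accessibility: uRu, uRv, uRw, vRv, wRw
Branch closes: a and not a both at w.
Every branch closes (one shown): valid in T, hence also in S4, S5 (every theorem of T is a theorem of S4 and S5).
K-tableau for the negation not ((not Box not a implies Dia not Box not a) or not Dia not c):
1. not ((not Box not a implies Dia not Box not a) or not Dia not c), u
2. not (not Box not a implies Dia not Box not a), u
3. Dia not c, u
4. not Box not a, u
5. not Dia not Box not a, u
6. not c, v
7. Box not a, v
8. a, w
9. Box not a, w
Accessibility: uRv, uRw
Complete open branch: countermodel on a K-frame, so not valid in K.

T, S4, S5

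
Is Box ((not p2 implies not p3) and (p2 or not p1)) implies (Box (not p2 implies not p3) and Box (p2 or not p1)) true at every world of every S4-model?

Tableau for the negation not (Box ((not p2 implies not p3) and (p2 or not p1)) implies (Box (not p2 implies not p3) and Box (p2 or not p1))):
1. not (Box ((not p2 implies not p3) and (p2 or not p1)) implies (Box (not p2 implies not p3) and Box (p2 or not p1))), 0
2. Box ((not p2 implies not p3) and (p2 or not p1)), 0
3. not (Box (not p2 implies not p3) and Box (p2 or not p1)), 0
4. (not p2 implies not p3) and (p2 or not p1), 0
5. not p2 implies not p3, 0
6. p2 or not p1, 0
7. not Box (p2 or not p1), 0
8. not p3, 0
9. not p1, 0
10. not (p2 or not p1), 1
11. not p2, 1
12. p1, 1
13. (not p2 implies not p3) and (p2 or not p1), 1
14. not p2 implies not p3, 1
15. p2 or not p1, 1
16. not p3, 1
17. not p1, 1
Accessibility: 0R0, 0R1, 1R1
Branch closes: p1 and not p1 both at 1.
Every branch of the negation's tableau closes; the branch above is one of them.

Valid in S4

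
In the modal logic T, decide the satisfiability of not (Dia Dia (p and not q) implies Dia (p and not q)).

Satisfiable

1. not (Dia Dia (p and not q) implies Dia (p and not q)), 0
2. Dia Dia (p and not q), 0   [neg-implies-rule on 1]
3. not Dia (p and not q), 0   [neg-implies-rule on 1]
4. not (p and not q), 0   [neg-Dia-rule on 3 via 0R0]
5. q, 0   [neg-and-rule on 4 (branches; this branch)]
6. Dia (p and not q), 1   [Dia-rule on 2: fresh world 1, 0R1]
7. not (p and not q), 1   [neg-Dia-rule on 3 via 0R1]
8. q, 1   [neg-and-rule on 7 (branches; this branch)]
9. p and not q, 2   [Dia-rule on 6: fresh world 2, 1R2]
10. p, 2   [and-rule on 9]
11. not q, 2   [and-rule on 9]
Accessibility: 0R0, 0R1, 1R1, 1R2, 2R2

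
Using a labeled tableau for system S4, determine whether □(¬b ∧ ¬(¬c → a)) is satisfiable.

Satisfiable (open branch found)

1. □(¬b ∧ ¬(¬c → a)), u
2. ¬b ∧ ¬(¬c → a), u   [□-rule on 1 via uRu]
3. ¬b, u   [∧-rule on 2]
4. ¬(¬c → a), u   [∧-rule on 2]
5. ¬c, u   [¬→-rule on 4]
6. ¬a, u   [¬→-rule on 4]
Accessibility: uRu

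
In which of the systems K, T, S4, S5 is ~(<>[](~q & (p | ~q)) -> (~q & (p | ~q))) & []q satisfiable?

K

T-tableau for the formula:
1. ~(<>[](~q & (p | ~q)) -> (~q & (p | ~q))) & []q, 0
2. ~(<>[](~q & (p | ~q)) -> (~q & (p | ~q))), 0
3. []q, 0
4. <>[](~q & (p | ~q)), 0
5. ~(~q & (p | ~q)), 0
6. q, 0
7. ~(p | ~q), 0
8. ~p, 0
9. [](~q & (p | ~q)), 1
10. q, 1
11. ~q & (p | ~q), 1
12. ~q, 1
13. p | ~q, 1
Accessibility: 0R0, 0R1, 1R1
Branch closes: q and ~q both at 1.
Every branch closes (one shown): unsatisfiable in T, hence also in S4, S5 (every S4/S5-frame is a T-frame).
K-tableau for the formula:
1. ~(<>[](~q & (p | ~q)) -> (~q & (p | ~q))) & []q, 0
2. ~(<>[](~q & (p | ~q)) -> (~q & (p | ~q))), 0
3. []q, 0
4. <>[](~q & (p | ~q)), 0
5. ~(~q & (p | ~q)), 0
6. ~(p | ~q), 0
7. ~p, 0
8. q, 0
9. [](~q & (p | ~q)), 1
10. q, 1
Accessibility: 0R1
Complete open branch: satisfiable in K.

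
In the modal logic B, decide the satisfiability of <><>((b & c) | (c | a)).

1. <><>((b & c) | (c | a)), u
2. <>((b & c) | (c | a)), v   [<>-rule on 1: fresh world v, uRv]
3. (b & c) | (c | a), w   [<>-rule on 2: fresh world w, vRw]
4. c | a, w   [|-rule on 3 (branches; this branch)]
5. a, w   [|-rule on 4 (branches; this branch)]
Accessibility: uRu, uRv, vRu, vRv, vRw, wRv, wRw

Yes, satisfiable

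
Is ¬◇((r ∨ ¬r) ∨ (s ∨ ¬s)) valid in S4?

Tableau for the negation ◇((r ∨ ¬r) ∨ (s ∨ ¬s)):
1. ◇((r ∨ ¬r) ∨ (s ∨ ¬s)), 0
2. (r ∨ ¬r) ∨ (s ∨ ¬s), 1
3. s ∨ ¬s, 1
4. ¬s, 1
Accessibility: 0R0, 0R1, 1R1
The negation has an open branch (countermodel exists).

Invalid (countermodel exists)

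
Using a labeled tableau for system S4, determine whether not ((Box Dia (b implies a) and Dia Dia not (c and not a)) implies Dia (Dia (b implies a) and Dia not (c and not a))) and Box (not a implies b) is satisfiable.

Unsatisfiable

1. not ((Box Dia (b implies a) and Dia Dia not (c and not a)) implies Dia (Dia (b implies a) and Dia not (c and not a))) and Box (not a implies b), w0
2. not ((Box Dia (b implies a) and Dia Dia not (c and not a)) implies Dia (Dia (b implies a) and Dia not (c and not a))), w0
3. Box (not a implies b), w0
4. Box Dia (b implies a) and Dia Dia not (c and not a), w0
5. not Dia (Dia (b implies a) and Dia not (c and not a)), w0
6. Box Dia (b implies a), w0
7. Dia Dia not (c and not a), w0
8. not a implies b, w0
9. not (Dia (b implies a) and Dia not (c and not a)), w0
10. Dia (b implies a), w0
11. b, w0
12. not Dia not (c and not a), w0
13. c and not a, w0
14. c, w0
15. not a, w0
16. Dia not (c and not a), w1
17. not a implies b, w1
18. not (Dia (b implies a) and Dia not (c and not a)), w1
19. Dia (b implies a), w1
20. c and not a, w1
21. c, w1
22. not a, w1
23. b, w1
24. not Dia (b implies a), w1
25. not (b implies a), w1
26. b implies a, w2
27. not a implies b, w2
28. not (Dia (b implies a) and Dia not (c and not a)), w2
29. Dia (b implies a), w2
30. c and not a, w2
31. c, w2
32. not a, w2
33. not b, w2
34. b, w2
Accessibility: w0Rw0, w0Rw1, w0Rw2, w1Rw1, w2Rw2
Branch closes: b and not b both at w2.
Every branch closes; the branch above is one of them.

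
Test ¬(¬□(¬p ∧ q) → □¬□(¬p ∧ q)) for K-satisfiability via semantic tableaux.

Satisfiable

1. ¬(¬□(¬p ∧ q) → □¬□(¬p ∧ q)), u
2. ¬□(¬p ∧ q), u
3. ¬□¬□(¬p ∧ q), u
4. ¬(¬p ∧ q), v
5. ¬q, v
6. □(¬p ∧ q), w
Accessibility: uRv, uRw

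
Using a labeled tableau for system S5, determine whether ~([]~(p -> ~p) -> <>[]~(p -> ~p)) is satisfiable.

No, unsatisfiable

1. ~([]~(p -> ~p) -> <>[]~(p -> ~p)), 0
2. []~(p -> ~p), 0
3. ~<>[]~(p -> ~p), 0
4. ~(p -> ~p), 0
5. p, 0
6. ~[]~(p -> ~p), 0
7. p -> ~p, 1
8. ~(p -> ~p), 1
9. p, 1
10. ~[]~(p -> ~p), 1
11. ~p, 1
Accessibility: 0R0, 0R1, 1R0, 1R1
Branch closes: p and ~p both at 1.
Every branch closes; the branch above is one of them.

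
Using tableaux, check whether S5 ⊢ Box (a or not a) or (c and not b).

Tableau for the negation not (Box (a or not a) or (c and not b)):
1. not (Box (a or not a) or (c and not b)), w0
2. not Box (a or not a), w0
3. not (c and not b), w0
4. b, w0
5. not (a or not a), w1
6. not a, w1
7. a, w1
Accessibility: w0Rw0, w0Rw1, w1Rw0, w1Rw1
Branch closes: a and not a both at w1.
Every branch of the negation's tableau closes; the branch above is one of them.

Valid in S5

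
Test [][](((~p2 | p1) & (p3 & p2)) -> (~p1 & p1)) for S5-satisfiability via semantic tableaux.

1. [][](((~p2 | p1) & (p3 & p2)) -> (~p1 & p1)), 0
2. [](((~p2 | p1) & (p3 & p2)) -> (~p1 & p1)), 0
3. ((~p2 | p1) & (p3 & p2)) -> (~p1 & p1), 0
4. ~((~p2 | p1) & (p3 & p2)), 0
5. ~(p3 & p2), 0
6. ~p2, 0
Accessibility: 0R0

Satisfiable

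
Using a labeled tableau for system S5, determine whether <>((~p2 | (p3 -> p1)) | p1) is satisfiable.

Satisfiable

1. <>((~p2 | (p3 -> p1)) | p1), u
2. (~p2 | (p3 -> p1)) | p1, v
3. p1, v
Accessibility: uRu, uRv, vRu, vRv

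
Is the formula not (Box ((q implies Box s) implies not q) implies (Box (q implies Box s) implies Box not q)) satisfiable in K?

No, unsatisfiable

1. not (Box ((q implies Box s) implies not q) implies (Box (q implies Box s) implies Box not q)), w0
2. Box ((q implies Box s) implies not q), w0
3. not (Box (q implies Box s) implies Box not q), w0
4. Box (q implies Box s), w0
5. not Box not q, w0
6. q, w1
7. (q implies Box s) implies not q, w1
8. q implies Box s, w1
9. not (q implies Box s), w1
10. not Box s, w1
11. Box s, w1
12. not s, w2
13. s, w2
Accessibility: w0Rw1, w1Rw2
Branch closes: s and not s both at w2.
All branches of the tableau close; one closing branch shown above.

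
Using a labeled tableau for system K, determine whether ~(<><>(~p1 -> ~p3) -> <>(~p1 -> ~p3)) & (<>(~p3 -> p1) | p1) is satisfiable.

1. ~(<><>(~p1 -> ~p3) -> <>(~p1 -> ~p3)) & (<>(~p3 -> p1) | p1), w0
2. ~(<><>(~p1 -> ~p3) -> <>(~p1 -> ~p3)), w0
3. <>(~p3 -> p1) | p1, w0
4. <><>(~p1 -> ~p3), w0
5. ~<>(~p1 -> ~p3), w0
6. p1, w0
7. <>(~p1 -> ~p3), w1
8. ~(~p1 -> ~p3), w1
9. ~p1, w1
10. p3, w1
11. ~p1 -> ~p3, w2
12. ~p3, w2
Accessibility: w0Rw1, w1Rw2

Satisfiable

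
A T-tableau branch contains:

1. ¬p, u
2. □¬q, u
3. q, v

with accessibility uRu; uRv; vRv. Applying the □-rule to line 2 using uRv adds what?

¬q, v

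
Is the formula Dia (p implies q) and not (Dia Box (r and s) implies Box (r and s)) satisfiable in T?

1. Dia (p implies q) and not (Dia Box (r and s) implies Box (r and s)), w0
2. Dia (p implies q), w0
3. not (Dia Box (r and s) implies Box (r and s)), w0
4. Dia Box (r and s), w0
5. not Box (r and s), w0
6. p implies q, w1
7. q, w1
8. Box (r and s), w2
9. r and s, w2
10. r, w2
11. s, w2
12. not (r and s), w3
13. not s, w3
Accessibility: w0Rw0, w0Rw1, w0Rw2, w0Rw3, w1Rw1, w2Rw2, w3Rw3

Satisfiable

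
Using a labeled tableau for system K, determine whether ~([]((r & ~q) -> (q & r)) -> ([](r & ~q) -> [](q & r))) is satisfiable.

1. ~([]((r & ~q) -> (q & r)) -> ([](r & ~q) -> [](q & r))), 0
2. []((r & ~q) -> (q & r)), 0
3. ~([](r & ~q) -> [](q & r)), 0
4. [](r & ~q), 0
5. ~[](q & r), 0
6. ~(q & r), 1
7. (r & ~q) -> (q & r), 1
8. r & ~q, 1
9. r, 1
10. ~q, 1
11. q & r, 1
12. q, 1
Accessibility: 0R1
Branch closes: q and ~q both at 1.
All branches of the tableau close; one closing branch shown above.

Unsatisfiable (every branch closes)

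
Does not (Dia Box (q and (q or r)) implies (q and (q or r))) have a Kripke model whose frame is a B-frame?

No, unsatisfiable

1. not (Dia Box (q and (q or r)) implies (q and (q or r))), 0
2. Dia Box (q and (q or r)), 0
3. not (q and (q or r)), 0
4. not (q or r), 0
5. not q, 0
6. not r, 0
7. Box (q and (q or r)), 1
8. q and (q or r), 0
9. q, 0
10. q or r, 0
Accessibility: 0R0, 0R1, 1R0, 1R1
Branch closes: q and not q both at 0.
Every branch closes; the branch above is one of them.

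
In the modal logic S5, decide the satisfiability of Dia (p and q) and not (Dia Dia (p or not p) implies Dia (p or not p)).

No, unsatisfiable

1. Dia (p and q) and not (Dia Dia (p or not p) implies Dia (p or not p)), w0
2. Dia (p and q), w0
3. not (Dia Dia (p or not p) implies Dia (p or not p)), w0
4. Dia Dia (p or not p), w0
5. not Dia (p or not p), w0
6. not (p or not p), w0
7. not p, w0
8. p, w0
Accessibility: w0Rw0
Branch closes: p and not p both at w0.
Every branch closes; the branch above is one of them.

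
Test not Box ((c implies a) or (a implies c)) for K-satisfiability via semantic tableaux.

Unsatisfiable

1. not Box ((c implies a) or (a implies c)), u
2. not ((c implies a) or (a implies c)), v
3. not (c implies a), v
4. not (a implies c), v
5. c, v
6. not a, v
7. a, v
8. not c, v
Accessibility: uRv
Branch closes: a and not a both at v.
All branches of the tableau close; one closing branch shown above.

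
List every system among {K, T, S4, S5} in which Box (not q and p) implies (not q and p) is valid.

K-tableau for the negation not (Box (not q and p) implies (not q and p)):
1. not (Box (not q and p) implies (not q and p)), w0
2. Box (not q and p), w0
3. not (not q and p), w0
4. not p, w0
Complete open branch: countermodel on a K-frame, so not valid in K.
T-tableau for the negation not (Box (not q and p) implies (not q and p)):
1. not (Box (not q and p) implies (not q and p)), w0
2. Box (not q and p), w0
3. not (not q and p), w0
4. not q and p, w0
5. not q, w0
6. p, w0
7. not p, w0
Accessibility: w0Rw0
Branch closes: p and not p both at w0.
Every branch closes (one shown): valid in T, hence also in S4, S5 (every theorem of T is a theorem of S4 and S5).

T, S4, S5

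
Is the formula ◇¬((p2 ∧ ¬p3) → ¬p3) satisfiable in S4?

1. ◇¬((p2 ∧ ¬p3) → ¬p3), u
2. ¬((p2 ∧ ¬p3) → ¬p3), v   [◇-rule on 1: fresh world v, uRv]
3. p2 ∧ ¬p3, v   [¬→-rule on 2]
4. p3, v   [¬→-rule on 2]
5. p2, v   [∧-rule on 3]
6. ¬p3, v   [∧-rule on 3]
Accessibility: uRu, uRv, vRv
Branch closes: p3 and ¬p3 both at v.
Every branch closes; the branch above is one of them.

Unsatisfiable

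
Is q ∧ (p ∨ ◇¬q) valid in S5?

Tableau for the negation ¬(q ∧ (p ∨ ◇¬q)):
1. ¬(q ∧ (p ∨ ◇¬q)), u
2. ¬(p ∨ ◇¬q), u
3. ¬p, u
4. ¬◇¬q, u
5. q, u
Accessibility: uRu
The negation has an open branch (countermodel exists).

Invalid (countermodel exists)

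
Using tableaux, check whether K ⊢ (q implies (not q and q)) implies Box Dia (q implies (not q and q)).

No, not valid

Tableau for the negation not ((q implies (not q and q)) implies Box Dia (q implies (not q and q))):
1. not ((q implies (not q and q)) implies Box Dia (q implies (not q and q))), 0
2. q implies (not q and q), 0
3. not Box Dia (q implies (not q and q)), 0
4. not q, 0
5. not Dia (q implies (not q and q)), 1
Accessibility: 0R1
The negation has an open branch (countermodel exists).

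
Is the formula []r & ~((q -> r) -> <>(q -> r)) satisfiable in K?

Yes, satisfiable

1. []r & ~((q -> r) -> <>(q -> r)), 0
2. []r, 0
3. ~((q -> r) -> <>(q -> r)), 0
4. q -> r, 0
5. ~<>(q -> r), 0
6. r, 0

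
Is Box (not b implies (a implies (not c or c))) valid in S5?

Valid in S5

Tableau for the negation not Box (not b implies (a implies (not c or c))):
1. not Box (not b implies (a implies (not c or c))), 0
2. not (not b implies (a implies (not c or c))), 1
3. not b, 1
4. not (a implies (not c or c)), 1
5. a, 1
6. not (not c or c), 1
7. c, 1
8. not c, 1
Accessibility: 0R0, 0R1, 1R0, 1R1
Branch closes: c and not c both at 1.
Every branch of the negation's tableau closes; the branch above is one of them.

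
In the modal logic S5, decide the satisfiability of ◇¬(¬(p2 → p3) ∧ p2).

Satisfiable

1. ◇¬(¬(p2 → p3) ∧ p2), w0
2. ¬(¬(p2 → p3) ∧ p2), w1
3. ¬p2, w1
Accessibility: w0Rw0, w0Rw1, w1Rw0, w1Rw1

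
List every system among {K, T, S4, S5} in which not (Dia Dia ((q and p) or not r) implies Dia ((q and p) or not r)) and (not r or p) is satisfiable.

S4-tableau for the formula:
1. not (Dia Dia ((q and p) or not r) implies Dia ((q and p) or not r)) and (not r or p), 0
2. not (Dia Dia ((q and p) or not r) implies Dia ((q and p) or not r)), 0
3. not r or p, 0
4. Dia Dia ((q and p) or not r), 0
5. not Dia ((q and p) or not r), 0
6. not ((q and p) or not r), 0
7. not (q and p), 0
8. r, 0
9. p, 0
10. not q, 0
11. Dia ((q and p) or not r), 1
12. not ((q and p) or not r), 1
13. not (q and p), 1
14. r, 1
15. not p, 1
16. (q and p) or not r, 2
17. not ((q and p) or not r), 2
18. not (q and p), 2
19. r, 2
20. q and p, 2
21. q, 2
22. p, 2
23. not p, 2
Accessibility: 0R0, 0R1, 0R2, 1R1, 1R2, 2R2
Branch closes: p and not p both at 2.
Every branch closes (one shown): unsatisfiable in S4, hence also in S5 (every S5-frame is an S4-frame).
T-tableau for the formula:
1. not (Dia Dia ((q and p) or not r) implies Dia ((q and p) or not r)) and (not r or p), 0
2. not (Dia Dia ((q and p) or not r) implies Dia ((q and p) or not r)), 0
3. not r or p, 0
4. Dia Dia ((q and p) or not r), 0
5. not Dia ((q and p) or not r), 0
6. not ((q and p) or not r), 0
7. not (q and p), 0
8. r, 0
9. p, 0
10. not q, 0
11. Dia ((q and p) or not r), 1
12. not ((q and p) or not r), 1
13. not (q and p), 1
14. r, 1
15. not p, 1
16. (q and p) or not r, 2
17. not r, 2
Accessibility: 0R0, 0R1, 1R1, 1R2, 2R2
Complete open branch: satisfiable in T, hence also in K (this T-model is also a K-model).

K, T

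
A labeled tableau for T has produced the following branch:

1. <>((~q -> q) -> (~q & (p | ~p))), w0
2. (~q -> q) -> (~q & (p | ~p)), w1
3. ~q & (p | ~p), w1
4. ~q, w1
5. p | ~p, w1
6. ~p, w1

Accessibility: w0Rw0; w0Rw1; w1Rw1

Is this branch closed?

Not closed

No atom appears with both signs at the same world.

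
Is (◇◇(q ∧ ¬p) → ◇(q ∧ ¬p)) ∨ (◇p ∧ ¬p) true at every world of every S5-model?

Yes, valid

Tableau for the negation ¬((◇◇(q ∧ ¬p) → ◇(q ∧ ¬p)) ∨ (◇p ∧ ¬p)):
1. ¬((◇◇(q ∧ ¬p) → ◇(q ∧ ¬p)) ∨ (◇p ∧ ¬p)), u
2. ¬(◇◇(q ∧ ¬p) → ◇(q ∧ ¬p)), u   [¬∨-rule on 1]
3. ¬(◇p ∧ ¬p), u   [¬∨-rule on 1]
4. ◇◇(q ∧ ¬p), u   [¬→-rule on 2]
5. ¬◇(q ∧ ¬p), u   [¬→-rule on 2]
6. ¬(q ∧ ¬p), u   [¬◇-rule on 5 via uRu]
7. ¬◇p, u   [¬∧-rule on 3 (branches; this branch)]
8. ¬p, u   [¬◇-rule on 7 via uRu]
9. ¬q, u   [¬∧-rule on 6 (branches; this branch)]
10. ◇(q ∧ ¬p), v   [◇-rule on 4: fresh world v, uRv]
11. ¬(q ∧ ¬p), v   [¬◇-rule on 5 via uRv]
12. ¬p, v   [¬◇-rule on 7 via uRv]
13. ¬q, v   [¬∧-rule on 11 (branches; this branch)]
14. q ∧ ¬p, w   [◇-rule on 10: fresh world w, vRw]
15. q, w   [∧-rule on 14]
16. ¬p, w   [∧-rule on 14]
17. ¬(q ∧ ¬p), w   [¬◇-rule on 5 via uRw]
18. p, w   [¬∧-rule on 17 (branches; this branch)]
Accessibility: uRu, uRv, uRw, vRu, vRv, vRw, wRu, wRv, wRw
Branch closes: p and ¬p both at w.
Every branch of the negation's tableau closes; the branch above is one of them.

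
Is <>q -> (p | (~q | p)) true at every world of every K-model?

Tableau for the negation ~(<>q -> (p | (~q | p))):
1. ~(<>q -> (p | (~q | p))), w0
2. <>q, w0   [~->-rule on 1]
3. ~(p | (~q | p)), w0   [~->-rule on 1]
4. ~p, w0   [~|-rule on 3]
5. ~(~q | p), w0   [~|-rule on 3]
6. q, w0   [~|-rule on 5]
7. q, w1   [<>-rule on 2: fresh world w1, w0Rw1]
Accessibility: w0Rw1
The negation has an open branch (countermodel exists).

Invalid (countermodel exists)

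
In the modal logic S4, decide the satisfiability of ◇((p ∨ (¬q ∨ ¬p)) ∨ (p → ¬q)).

Satisfiable

1. ◇((p ∨ (¬q ∨ ¬p)) ∨ (p → ¬q)), w0
2. (p ∨ (¬q ∨ ¬p)) ∨ (p → ¬q), w1   [◇-rule on 1: fresh world w1, w0Rw1]
3. p → ¬q, w1   [∨-rule on 2 (branches; this branch)]
4. ¬q, w1   [→-rule on 3 (branches; this branch)]
Accessibility: w0Rw0, w0Rw1, w1Rw1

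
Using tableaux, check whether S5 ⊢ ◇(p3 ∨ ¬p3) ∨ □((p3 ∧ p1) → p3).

Tableau for the negation ¬(◇(p3 ∨ ¬p3) ∨ □((p3 ∧ p1) → p3)):
1. ¬(◇(p3 ∨ ¬p3) ∨ □((p3 ∧ p1) → p3)), w0
2. ¬◇(p3 ∨ ¬p3), w0
3. ¬□((p3 ∧ p1) → p3), w0
4. ¬(p3 ∨ ¬p3), w0
5. ¬p3, w0
6. p3, w0
Accessibility: w0Rw0
Branch closes: p3 and ¬p3 both at w0.
Every branch of the negation's tableau closes; the branch above is one of them.

Yes, valid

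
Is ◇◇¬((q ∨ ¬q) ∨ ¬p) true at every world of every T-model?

Tableau for the negation ¬◇◇¬((q ∨ ¬q) ∨ ¬p):
1. ¬◇◇¬((q ∨ ¬q) ∨ ¬p), w0
2. ¬◇¬((q ∨ ¬q) ∨ ¬p), w0
3. (q ∨ ¬q) ∨ ¬p, w0
4. ¬p, w0
Accessibility: w0Rw0
The negation has an open branch (countermodel exists).

Not valid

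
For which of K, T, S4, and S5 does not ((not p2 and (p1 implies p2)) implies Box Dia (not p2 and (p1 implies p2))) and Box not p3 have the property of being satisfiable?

S5-tableau for the formula:
1. not ((not p2 and (p1 implies p2)) implies Box Dia (not p2 and (p1 implies p2))) and Box not p3, w0
2. not ((not p2 and (p1 implies p2)) implies Box Dia (not p2 and (p1 implies p2))), w0
3. Box not p3, w0
4. not p2 and (p1 implies p2), w0
5. not Box Dia (not p2 and (p1 implies p2)), w0
6. not p2, w0
7. p1 implies p2, w0
8. not p3, w0
9. not p1, w0
10. not Dia (not p2 and (p1 implies p2)), w1
11. not p3, w1
12. not (not p2 and (p1 implies p2)), w0
13. not (not p2 and (p1 implies p2)), w1
14. not (p1 implies p2), w0
15. p1, w0
Accessibility: w0Rw0, w0Rw1, w1Rw0, w1Rw1
Branch closes: p1 and not p1 both at w0.
Every branch closes (one shown): unsatisfiable in S5.
S4-tableau for the formula:
1. not ((not p2 and (p1 implies p2)) implies Box Dia (not p2 and (p1 implies p2))) and Box not p3, w0
2. not ((not p2 and (p1 implies p2)) implies Box Dia (not p2 and (p1 implies p2))), w0
3. Box not p3, w0
4. not p2 and (p1 implies p2), w0
5. not Box Dia (not p2 and (p1 implies p2)), w0
6. not p2, w0
7. p1 implies p2, w0
8. not p3, w0
9. not p1, w0
10. not Dia (not p2 and (p1 implies p2)), w1
11. not p3, w1
12. not (not p2 and (p1 implies p2)), w1
13. not (p1 implies p2), w1
14. p1, w1
15. not p2, w1
Accessibility: w0Rw0, w0Rw1, w1Rw1
Complete open branch: satisfiable in S4, hence also in K, T (this S4-model is also a K-model and a T-model).

K, T, S4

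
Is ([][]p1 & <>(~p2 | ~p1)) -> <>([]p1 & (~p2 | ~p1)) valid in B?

Valid in B

Tableau for the negation ~(([][]p1 & <>(~p2 | ~p1)) -> <>([]p1 & (~p2 | ~p1))):
1. ~(([][]p1 & <>(~p2 | ~p1)) -> <>([]p1 & (~p2 | ~p1))), w0
2. [][]p1 & <>(~p2 | ~p1), w0
3. ~<>([]p1 & (~p2 | ~p1)), w0
4. [][]p1, w0
5. <>(~p2 | ~p1), w0
6. ~([]p1 & (~p2 | ~p1)), w0
7. []p1, w0
8. p1, w0
9. ~[]p1, w0
10. ~p2 | ~p1, w1
11. ~([]p1 & (~p2 | ~p1)), w1
12. []p1, w1
13. p1, w1
14. ~p2, w1
15. ~[]p1, w1
16. ~p1, w2
17. ~([]p1 & (~p2 | ~p1)), w2
18. []p1, w2
19. p1, w2
Accessibility: w0Rw0, w0Rw1, w0Rw2, w1Rw0, w1Rw1, w2Rw0, w2Rw2
Branch closes: p1 and ~p1 both at w2.
All branches of the negation close; one closing branch shown above.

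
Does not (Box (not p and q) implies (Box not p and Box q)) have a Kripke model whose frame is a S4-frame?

No, unsatisfiable

1. not (Box (not p and q) implies (Box not p and Box q)), w0
2. Box (not p and q), w0
3. not (Box not p and Box q), w0
4. not p and q, w0
5. not p, w0
6. q, w0
7. not Box q, w0
8. not q, w1
9. not p and q, w1
10. not p, w1
11. q, w1
Accessibility: w0Rw0, w0Rw1, w1Rw1
Branch closes: q and not q both at w1.
(One branch shown.) All branches close.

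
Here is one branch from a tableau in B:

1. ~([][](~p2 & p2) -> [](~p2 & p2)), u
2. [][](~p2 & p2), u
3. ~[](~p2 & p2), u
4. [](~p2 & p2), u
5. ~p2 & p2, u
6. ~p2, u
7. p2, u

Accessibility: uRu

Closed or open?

Closed

Both p2 and ~p2 appear at u.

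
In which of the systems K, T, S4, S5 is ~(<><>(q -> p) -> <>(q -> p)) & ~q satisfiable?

K

K-tableau for the formula:
1. ~(<><>(q -> p) -> <>(q -> p)) & ~q, u
2. ~(<><>(q -> p) -> <>(q -> p)), u
3. ~q, u
4. <><>(q -> p), u
5. ~<>(q -> p), u
6. <>(q -> p), v
7. ~(q -> p), v
8. q, v
9. ~p, v
10. q -> p, w
11. p, w
Accessibility: uRv, vRw
Complete open branch: satisfiable in K.
T-tableau for the formula:
1. ~(<><>(q -> p) -> <>(q -> p)) & ~q, u
2. ~(<><>(q -> p) -> <>(q -> p)), u
3. ~q, u
4. <><>(q -> p), u
5. ~<>(q -> p), u
6. ~(q -> p), u
7. q, u
8. ~p, u
Accessibility: uRu
Branch closes: q and ~q both at u.
Every branch closes (one shown): unsatisfiable in T, hence also in S4, S5 (every S4/S5-frame is a T-frame).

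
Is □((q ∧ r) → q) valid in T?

Tableau for the negation ¬□((q ∧ r) → q):
1. ¬□((q ∧ r) → q), w0
2. ¬((q ∧ r) → q), w1   [¬□-rule on 1: fresh world w1, w0Rw1]
3. q ∧ r, w1   [¬→-rule on 2]
4. ¬q, w1   [¬→-rule on 2]
5. q, w1   [∧-rule on 3]
6. r, w1   [∧-rule on 3]
Accessibility: w0Rw0, w0Rw1, w1Rw1
Branch closes: q and ¬q both at w1.
Every branch of the negation's tableau closes; the branch above is one of them.

Valid in T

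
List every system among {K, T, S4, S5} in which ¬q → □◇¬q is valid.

S5

S5-tableau for the negation ¬(¬q → □◇¬q):
1. ¬(¬q → □◇¬q), w0
2. ¬q, w0   [¬→-rule on 1]
3. ¬□◇¬q, w0   [¬→-rule on 1]
4. ¬◇¬q, w1   [¬□-rule on 3: fresh world w1, w0Rw1]
5. q, w0   [¬◇-rule on 4 via w1Rw0]
Accessibility: w0Rw0, w0Rw1, w1Rw0, w1Rw1
Branch closes: q and ¬q both at w0.
Every branch closes (one shown): valid in S5.
S4-tableau for the negation ¬(¬q → □◇¬q):
1. ¬(¬q → □◇¬q), w0
2. ¬q, w0   [¬→-rule on 1]
3. ¬□◇¬q, w0   [¬→-rule on 1]
4. ¬◇¬q, w1   [¬□-rule on 3: fresh world w1, w0Rw1]
5. q, w1   [¬◇-rule on 4 via w1Rw1]
Accessibility: w0Rw0, w0Rw1, w1Rw1
Complete open branch: countermodel on an S4-frame, so not valid in S4, nor in K, T (the same frame is also a K-frame and a T-frame).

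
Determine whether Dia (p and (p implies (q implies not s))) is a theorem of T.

Tableau for the negation not Dia (p and (p implies (q implies not s))):
1. not Dia (p and (p implies (q implies not s))), w0
2. not (p and (p implies (q implies not s))), w0   [neg-Dia-rule on 1 via w0Rw0]
3. not (p implies (q implies not s)), w0   [neg-and-rule on 2 (branches; this branch)]
4. p, w0   [neg-implies-rule on 3]
5. not (q implies not s), w0   [neg-implies-rule on 3]
6. q, w0   [neg-implies-rule on 5]
7. s, w0   [neg-implies-rule on 5]
Accessibility: w0Rw0
The negation has an open branch (countermodel exists).

Invalid (countermodel exists)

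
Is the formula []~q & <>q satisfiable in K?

No, unsatisfiable

1. []~q & <>q, 0
2. []~q, 0
3. <>q, 0
4. q, 1
5. ~q, 1
Accessibility: 0R1
Branch closes: q and ~q both at 1.
All branches of the tableau close; one closing branch shown above.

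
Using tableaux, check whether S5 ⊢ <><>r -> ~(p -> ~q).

Tableau for the negation ~(<><>r -> ~(p -> ~q)):
1. ~(<><>r -> ~(p -> ~q)), w0
2. <><>r, w0   [~->-rule on 1]
3. p -> ~q, w0   [~->-rule on 1]
4. ~q, w0   [->-rule on 3 (branches; this branch)]
5. <>r, w1   [<>-rule on 2: fresh world w1, w0Rw1]
6. r, w2   [<>-rule on 5: fresh world w2, w1Rw2]
Accessibility: w0Rw0, w0Rw1, w0Rw2, w1Rw0, w1Rw1, w1Rw2, w2Rw0, w2Rw1, w2Rw2
The negation has an open branch (countermodel exists).

Not valid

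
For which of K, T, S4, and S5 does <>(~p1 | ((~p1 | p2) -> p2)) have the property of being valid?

T, S4, S5

T-tableau for the negation ~<>(~p1 | ((~p1 | p2) -> p2)):
1. ~<>(~p1 | ((~p1 | p2) -> p2)), u
2. ~(~p1 | ((~p1 | p2) -> p2)), u   [~<>-rule on 1 via uRu]
3. p1, u   [~|-rule on 2]
4. ~((~p1 | p2) -> p2), u   [~|-rule on 2]
5. ~p1 | p2, u   [~->-rule on 4]
6. ~p2, u   [~->-rule on 4]
7. p2, u   [|-rule on 5 (branches; this branch)]
Accessibility: uRu
Branch closes: p2 and ~p2 both at u.
Every branch closes (one shown): valid in T, hence also in S4, S5 (every theorem of T is a theorem of S4 and S5).
K-tableau for the negation ~<>(~p1 | ((~p1 | p2) -> p2)):
1. ~<>(~p1 | ((~p1 | p2) -> p2)), u
Complete open branch: countermodel on a K-frame, so not valid in K.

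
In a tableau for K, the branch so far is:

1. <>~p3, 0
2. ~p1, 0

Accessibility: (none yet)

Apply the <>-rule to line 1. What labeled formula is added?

a fresh world 1 with 0R1, and ~p3 at 1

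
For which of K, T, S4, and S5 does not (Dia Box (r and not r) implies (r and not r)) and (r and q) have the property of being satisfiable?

K

T-tableau for the formula:
1. not (Dia Box (r and not r) implies (r and not r)) and (r and q), 0
2. not (Dia Box (r and not r) implies (r and not r)), 0
3. r and q, 0
4. Dia Box (r and not r), 0
5. not (r and not r), 0
6. r, 0
7. q, 0
8. Box (r and not r), 1
9. r and not r, 1
10. r, 1
11. not r, 1
Accessibility: 0R0, 0R1, 1R1
Branch closes: r and not r both at 1.
Every branch closes (one shown): unsatisfiable in T, hence also in S4, S5 (every S4/S5-frame is a T-frame).
K-tableau for the formula:
1. not (Dia Box (r and not r) implies (r and not r)) and (r and q), 0
2. not (Dia Box (r and not r) implies (r and not r)), 0
3. r and q, 0
4. Dia Box (r and not r), 0
5. not (r and not r), 0
6. r, 0
7. q, 0
8. Box (r and not r), 1
Accessibility: 0R1
Complete open branch: satisfiable in K.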